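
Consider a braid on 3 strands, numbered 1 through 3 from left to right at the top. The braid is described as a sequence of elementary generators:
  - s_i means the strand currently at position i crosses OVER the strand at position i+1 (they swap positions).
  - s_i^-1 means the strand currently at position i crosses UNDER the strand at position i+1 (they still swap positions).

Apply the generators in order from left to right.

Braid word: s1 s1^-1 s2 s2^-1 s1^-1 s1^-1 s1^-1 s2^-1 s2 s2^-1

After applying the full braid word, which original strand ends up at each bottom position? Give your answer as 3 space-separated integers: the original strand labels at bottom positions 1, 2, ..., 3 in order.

Gen 1 (s1): strand 1 crosses over strand 2. Perm now: [2 1 3]
Gen 2 (s1^-1): strand 2 crosses under strand 1. Perm now: [1 2 3]
Gen 3 (s2): strand 2 crosses over strand 3. Perm now: [1 3 2]
Gen 4 (s2^-1): strand 3 crosses under strand 2. Perm now: [1 2 3]
Gen 5 (s1^-1): strand 1 crosses under strand 2. Perm now: [2 1 3]
Gen 6 (s1^-1): strand 2 crosses under strand 1. Perm now: [1 2 3]
Gen 7 (s1^-1): strand 1 crosses under strand 2. Perm now: [2 1 3]
Gen 8 (s2^-1): strand 1 crosses under strand 3. Perm now: [2 3 1]
Gen 9 (s2): strand 3 crosses over strand 1. Perm now: [2 1 3]
Gen 10 (s2^-1): strand 1 crosses under strand 3. Perm now: [2 3 1]

Answer: 2 3 1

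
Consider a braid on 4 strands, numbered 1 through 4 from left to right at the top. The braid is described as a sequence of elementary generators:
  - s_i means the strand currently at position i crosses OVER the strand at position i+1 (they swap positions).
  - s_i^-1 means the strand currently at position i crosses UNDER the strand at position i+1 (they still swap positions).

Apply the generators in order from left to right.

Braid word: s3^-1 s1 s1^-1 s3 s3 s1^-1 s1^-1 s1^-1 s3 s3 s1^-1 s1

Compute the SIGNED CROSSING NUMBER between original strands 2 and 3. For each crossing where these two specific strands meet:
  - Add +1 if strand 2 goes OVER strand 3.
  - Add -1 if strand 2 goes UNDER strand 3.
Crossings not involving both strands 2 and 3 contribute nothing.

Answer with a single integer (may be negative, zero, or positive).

Answer: 0

Derivation:
Gen 1: crossing 3x4. Both 2&3? no. Sum: 0
Gen 2: crossing 1x2. Both 2&3? no. Sum: 0
Gen 3: crossing 2x1. Both 2&3? no. Sum: 0
Gen 4: crossing 4x3. Both 2&3? no. Sum: 0
Gen 5: crossing 3x4. Both 2&3? no. Sum: 0
Gen 6: crossing 1x2. Both 2&3? no. Sum: 0
Gen 7: crossing 2x1. Both 2&3? no. Sum: 0
Gen 8: crossing 1x2. Both 2&3? no. Sum: 0
Gen 9: crossing 4x3. Both 2&3? no. Sum: 0
Gen 10: crossing 3x4. Both 2&3? no. Sum: 0
Gen 11: crossing 2x1. Both 2&3? no. Sum: 0
Gen 12: crossing 1x2. Both 2&3? no. Sum: 0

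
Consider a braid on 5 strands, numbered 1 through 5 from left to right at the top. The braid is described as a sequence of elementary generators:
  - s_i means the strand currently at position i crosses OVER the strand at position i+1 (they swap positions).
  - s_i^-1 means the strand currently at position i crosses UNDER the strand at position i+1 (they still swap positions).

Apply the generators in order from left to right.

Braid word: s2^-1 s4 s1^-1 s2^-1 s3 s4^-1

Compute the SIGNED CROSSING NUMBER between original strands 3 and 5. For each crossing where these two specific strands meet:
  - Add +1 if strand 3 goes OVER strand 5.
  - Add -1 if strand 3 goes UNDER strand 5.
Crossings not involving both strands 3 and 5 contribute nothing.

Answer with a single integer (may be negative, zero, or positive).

Answer: 0

Derivation:
Gen 1: crossing 2x3. Both 3&5? no. Sum: 0
Gen 2: crossing 4x5. Both 3&5? no. Sum: 0
Gen 3: crossing 1x3. Both 3&5? no. Sum: 0
Gen 4: crossing 1x2. Both 3&5? no. Sum: 0
Gen 5: crossing 1x5. Both 3&5? no. Sum: 0
Gen 6: crossing 1x4. Both 3&5? no. Sum: 0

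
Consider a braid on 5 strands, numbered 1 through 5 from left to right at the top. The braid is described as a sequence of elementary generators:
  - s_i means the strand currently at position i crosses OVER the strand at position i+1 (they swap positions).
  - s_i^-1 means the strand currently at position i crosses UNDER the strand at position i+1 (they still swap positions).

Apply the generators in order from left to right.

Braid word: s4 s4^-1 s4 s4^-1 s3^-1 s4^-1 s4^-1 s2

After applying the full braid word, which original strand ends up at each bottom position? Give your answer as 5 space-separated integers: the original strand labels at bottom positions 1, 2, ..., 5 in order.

Gen 1 (s4): strand 4 crosses over strand 5. Perm now: [1 2 3 5 4]
Gen 2 (s4^-1): strand 5 crosses under strand 4. Perm now: [1 2 3 4 5]
Gen 3 (s4): strand 4 crosses over strand 5. Perm now: [1 2 3 5 4]
Gen 4 (s4^-1): strand 5 crosses under strand 4. Perm now: [1 2 3 4 5]
Gen 5 (s3^-1): strand 3 crosses under strand 4. Perm now: [1 2 4 3 5]
Gen 6 (s4^-1): strand 3 crosses under strand 5. Perm now: [1 2 4 5 3]
Gen 7 (s4^-1): strand 5 crosses under strand 3. Perm now: [1 2 4 3 5]
Gen 8 (s2): strand 2 crosses over strand 4. Perm now: [1 4 2 3 5]

Answer: 1 4 2 3 5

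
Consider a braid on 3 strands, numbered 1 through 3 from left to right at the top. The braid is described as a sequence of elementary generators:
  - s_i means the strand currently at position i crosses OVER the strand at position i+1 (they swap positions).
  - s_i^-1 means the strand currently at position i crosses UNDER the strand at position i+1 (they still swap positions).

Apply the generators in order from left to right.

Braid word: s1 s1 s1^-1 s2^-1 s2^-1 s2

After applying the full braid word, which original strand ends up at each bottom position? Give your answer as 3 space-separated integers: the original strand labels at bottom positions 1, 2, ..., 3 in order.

Gen 1 (s1): strand 1 crosses over strand 2. Perm now: [2 1 3]
Gen 2 (s1): strand 2 crosses over strand 1. Perm now: [1 2 3]
Gen 3 (s1^-1): strand 1 crosses under strand 2. Perm now: [2 1 3]
Gen 4 (s2^-1): strand 1 crosses under strand 3. Perm now: [2 3 1]
Gen 5 (s2^-1): strand 3 crosses under strand 1. Perm now: [2 1 3]
Gen 6 (s2): strand 1 crosses over strand 3. Perm now: [2 3 1]

Answer: 2 3 1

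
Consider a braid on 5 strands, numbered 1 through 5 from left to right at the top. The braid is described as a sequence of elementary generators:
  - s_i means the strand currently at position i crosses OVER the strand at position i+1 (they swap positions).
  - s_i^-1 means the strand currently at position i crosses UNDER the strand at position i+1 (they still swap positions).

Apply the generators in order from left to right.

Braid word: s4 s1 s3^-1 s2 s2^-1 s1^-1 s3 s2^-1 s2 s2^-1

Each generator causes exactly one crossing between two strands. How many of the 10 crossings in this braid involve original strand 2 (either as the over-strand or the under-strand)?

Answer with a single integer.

Answer: 5

Derivation:
Gen 1: crossing 4x5. Involves strand 2? no. Count so far: 0
Gen 2: crossing 1x2. Involves strand 2? yes. Count so far: 1
Gen 3: crossing 3x5. Involves strand 2? no. Count so far: 1
Gen 4: crossing 1x5. Involves strand 2? no. Count so far: 1
Gen 5: crossing 5x1. Involves strand 2? no. Count so far: 1
Gen 6: crossing 2x1. Involves strand 2? yes. Count so far: 2
Gen 7: crossing 5x3. Involves strand 2? no. Count so far: 2
Gen 8: crossing 2x3. Involves strand 2? yes. Count so far: 3
Gen 9: crossing 3x2. Involves strand 2? yes. Count so far: 4
Gen 10: crossing 2x3. Involves strand 2? yes. Count so far: 5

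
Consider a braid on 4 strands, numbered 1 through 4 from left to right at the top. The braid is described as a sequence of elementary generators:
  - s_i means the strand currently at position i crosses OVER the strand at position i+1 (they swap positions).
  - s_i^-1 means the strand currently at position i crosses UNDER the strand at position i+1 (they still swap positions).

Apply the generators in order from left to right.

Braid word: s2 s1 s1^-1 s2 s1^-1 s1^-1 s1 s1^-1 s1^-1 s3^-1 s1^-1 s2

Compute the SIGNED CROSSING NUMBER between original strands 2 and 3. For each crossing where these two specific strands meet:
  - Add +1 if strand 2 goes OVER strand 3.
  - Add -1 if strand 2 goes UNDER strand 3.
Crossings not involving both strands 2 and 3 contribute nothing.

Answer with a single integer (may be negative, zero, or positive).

Answer: 0

Derivation:
Gen 1: 2 over 3. Both 2&3? yes. Contrib: +1. Sum: 1
Gen 2: crossing 1x3. Both 2&3? no. Sum: 1
Gen 3: crossing 3x1. Both 2&3? no. Sum: 1
Gen 4: 3 over 2. Both 2&3? yes. Contrib: -1. Sum: 0
Gen 5: crossing 1x2. Both 2&3? no. Sum: 0
Gen 6: crossing 2x1. Both 2&3? no. Sum: 0
Gen 7: crossing 1x2. Both 2&3? no. Sum: 0
Gen 8: crossing 2x1. Both 2&3? no. Sum: 0
Gen 9: crossing 1x2. Both 2&3? no. Sum: 0
Gen 10: crossing 3x4. Both 2&3? no. Sum: 0
Gen 11: crossing 2x1. Both 2&3? no. Sum: 0
Gen 12: crossing 2x4. Both 2&3? no. Sum: 0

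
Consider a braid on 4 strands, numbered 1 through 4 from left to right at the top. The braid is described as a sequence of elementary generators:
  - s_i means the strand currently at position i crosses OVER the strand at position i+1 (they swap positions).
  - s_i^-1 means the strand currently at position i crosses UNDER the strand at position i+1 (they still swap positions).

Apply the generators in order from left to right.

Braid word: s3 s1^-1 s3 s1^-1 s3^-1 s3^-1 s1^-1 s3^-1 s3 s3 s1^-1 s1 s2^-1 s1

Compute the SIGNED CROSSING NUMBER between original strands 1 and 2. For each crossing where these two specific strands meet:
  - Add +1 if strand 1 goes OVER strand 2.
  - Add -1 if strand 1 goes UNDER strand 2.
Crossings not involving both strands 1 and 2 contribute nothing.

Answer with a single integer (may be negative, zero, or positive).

Answer: 1

Derivation:
Gen 1: crossing 3x4. Both 1&2? no. Sum: 0
Gen 2: 1 under 2. Both 1&2? yes. Contrib: -1. Sum: -1
Gen 3: crossing 4x3. Both 1&2? no. Sum: -1
Gen 4: 2 under 1. Both 1&2? yes. Contrib: +1. Sum: 0
Gen 5: crossing 3x4. Both 1&2? no. Sum: 0
Gen 6: crossing 4x3. Both 1&2? no. Sum: 0
Gen 7: 1 under 2. Both 1&2? yes. Contrib: -1. Sum: -1
Gen 8: crossing 3x4. Both 1&2? no. Sum: -1
Gen 9: crossing 4x3. Both 1&2? no. Sum: -1
Gen 10: crossing 3x4. Both 1&2? no. Sum: -1
Gen 11: 2 under 1. Both 1&2? yes. Contrib: +1. Sum: 0
Gen 12: 1 over 2. Both 1&2? yes. Contrib: +1. Sum: 1
Gen 13: crossing 1x4. Both 1&2? no. Sum: 1
Gen 14: crossing 2x4. Both 1&2? no. Sum: 1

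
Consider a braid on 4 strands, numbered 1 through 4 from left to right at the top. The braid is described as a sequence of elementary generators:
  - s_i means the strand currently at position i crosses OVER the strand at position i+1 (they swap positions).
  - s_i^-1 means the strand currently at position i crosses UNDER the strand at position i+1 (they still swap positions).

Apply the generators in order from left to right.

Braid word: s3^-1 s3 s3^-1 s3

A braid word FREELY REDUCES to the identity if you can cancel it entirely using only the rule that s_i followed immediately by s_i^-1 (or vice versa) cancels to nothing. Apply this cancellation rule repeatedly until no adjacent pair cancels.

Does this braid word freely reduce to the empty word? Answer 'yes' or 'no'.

Answer: yes

Derivation:
Gen 1 (s3^-1): push. Stack: [s3^-1]
Gen 2 (s3): cancels prior s3^-1. Stack: []
Gen 3 (s3^-1): push. Stack: [s3^-1]
Gen 4 (s3): cancels prior s3^-1. Stack: []
Reduced word: (empty)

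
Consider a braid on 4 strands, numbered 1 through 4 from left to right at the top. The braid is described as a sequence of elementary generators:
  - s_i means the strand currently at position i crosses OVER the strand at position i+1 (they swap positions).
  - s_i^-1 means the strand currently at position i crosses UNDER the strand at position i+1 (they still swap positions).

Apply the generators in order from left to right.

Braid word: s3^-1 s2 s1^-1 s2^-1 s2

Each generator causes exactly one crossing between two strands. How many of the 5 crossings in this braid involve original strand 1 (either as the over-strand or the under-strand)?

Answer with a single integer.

Answer: 3

Derivation:
Gen 1: crossing 3x4. Involves strand 1? no. Count so far: 0
Gen 2: crossing 2x4. Involves strand 1? no. Count so far: 0
Gen 3: crossing 1x4. Involves strand 1? yes. Count so far: 1
Gen 4: crossing 1x2. Involves strand 1? yes. Count so far: 2
Gen 5: crossing 2x1. Involves strand 1? yes. Count so far: 3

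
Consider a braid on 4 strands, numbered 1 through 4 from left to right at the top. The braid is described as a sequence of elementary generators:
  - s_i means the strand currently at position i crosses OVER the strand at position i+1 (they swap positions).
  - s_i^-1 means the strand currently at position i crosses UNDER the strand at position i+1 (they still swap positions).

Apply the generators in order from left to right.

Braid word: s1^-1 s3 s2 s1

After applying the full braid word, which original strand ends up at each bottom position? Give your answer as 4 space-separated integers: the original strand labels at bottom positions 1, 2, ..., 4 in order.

Gen 1 (s1^-1): strand 1 crosses under strand 2. Perm now: [2 1 3 4]
Gen 2 (s3): strand 3 crosses over strand 4. Perm now: [2 1 4 3]
Gen 3 (s2): strand 1 crosses over strand 4. Perm now: [2 4 1 3]
Gen 4 (s1): strand 2 crosses over strand 4. Perm now: [4 2 1 3]

Answer: 4 2 1 3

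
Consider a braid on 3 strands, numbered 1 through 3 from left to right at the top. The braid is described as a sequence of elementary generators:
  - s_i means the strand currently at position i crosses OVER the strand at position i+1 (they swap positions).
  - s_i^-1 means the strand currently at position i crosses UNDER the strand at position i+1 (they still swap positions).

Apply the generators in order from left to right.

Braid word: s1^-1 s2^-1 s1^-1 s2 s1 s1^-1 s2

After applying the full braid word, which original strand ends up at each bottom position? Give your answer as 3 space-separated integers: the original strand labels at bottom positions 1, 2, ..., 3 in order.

Gen 1 (s1^-1): strand 1 crosses under strand 2. Perm now: [2 1 3]
Gen 2 (s2^-1): strand 1 crosses under strand 3. Perm now: [2 3 1]
Gen 3 (s1^-1): strand 2 crosses under strand 3. Perm now: [3 2 1]
Gen 4 (s2): strand 2 crosses over strand 1. Perm now: [3 1 2]
Gen 5 (s1): strand 3 crosses over strand 1. Perm now: [1 3 2]
Gen 6 (s1^-1): strand 1 crosses under strand 3. Perm now: [3 1 2]
Gen 7 (s2): strand 1 crosses over strand 2. Perm now: [3 2 1]

Answer: 3 2 1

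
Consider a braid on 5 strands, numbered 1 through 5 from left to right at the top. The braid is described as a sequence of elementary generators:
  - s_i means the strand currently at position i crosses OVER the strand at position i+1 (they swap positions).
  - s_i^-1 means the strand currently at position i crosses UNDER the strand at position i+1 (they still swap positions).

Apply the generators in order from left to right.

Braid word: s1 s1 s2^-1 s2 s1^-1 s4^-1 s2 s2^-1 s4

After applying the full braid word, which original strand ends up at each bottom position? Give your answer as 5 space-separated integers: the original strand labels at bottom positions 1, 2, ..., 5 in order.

Gen 1 (s1): strand 1 crosses over strand 2. Perm now: [2 1 3 4 5]
Gen 2 (s1): strand 2 crosses over strand 1. Perm now: [1 2 3 4 5]
Gen 3 (s2^-1): strand 2 crosses under strand 3. Perm now: [1 3 2 4 5]
Gen 4 (s2): strand 3 crosses over strand 2. Perm now: [1 2 3 4 5]
Gen 5 (s1^-1): strand 1 crosses under strand 2. Perm now: [2 1 3 4 5]
Gen 6 (s4^-1): strand 4 crosses under strand 5. Perm now: [2 1 3 5 4]
Gen 7 (s2): strand 1 crosses over strand 3. Perm now: [2 3 1 5 4]
Gen 8 (s2^-1): strand 3 crosses under strand 1. Perm now: [2 1 3 5 4]
Gen 9 (s4): strand 5 crosses over strand 4. Perm now: [2 1 3 4 5]

Answer: 2 1 3 4 5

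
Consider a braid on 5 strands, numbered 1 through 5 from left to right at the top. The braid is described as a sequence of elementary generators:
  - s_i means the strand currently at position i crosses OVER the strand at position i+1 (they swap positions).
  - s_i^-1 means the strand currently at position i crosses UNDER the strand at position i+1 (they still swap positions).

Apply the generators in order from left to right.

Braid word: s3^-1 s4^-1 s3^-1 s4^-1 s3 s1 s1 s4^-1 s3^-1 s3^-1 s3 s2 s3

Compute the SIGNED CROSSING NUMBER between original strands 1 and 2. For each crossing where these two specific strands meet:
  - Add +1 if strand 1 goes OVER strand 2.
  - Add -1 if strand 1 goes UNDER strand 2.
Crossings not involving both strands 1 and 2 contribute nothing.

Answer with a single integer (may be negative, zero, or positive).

Answer: 0

Derivation:
Gen 1: crossing 3x4. Both 1&2? no. Sum: 0
Gen 2: crossing 3x5. Both 1&2? no. Sum: 0
Gen 3: crossing 4x5. Both 1&2? no. Sum: 0
Gen 4: crossing 4x3. Both 1&2? no. Sum: 0
Gen 5: crossing 5x3. Both 1&2? no. Sum: 0
Gen 6: 1 over 2. Both 1&2? yes. Contrib: +1. Sum: 1
Gen 7: 2 over 1. Both 1&2? yes. Contrib: -1. Sum: 0
Gen 8: crossing 5x4. Both 1&2? no. Sum: 0
Gen 9: crossing 3x4. Both 1&2? no. Sum: 0
Gen 10: crossing 4x3. Both 1&2? no. Sum: 0
Gen 11: crossing 3x4. Both 1&2? no. Sum: 0
Gen 12: crossing 2x4. Both 1&2? no. Sum: 0
Gen 13: crossing 2x3. Both 1&2? no. Sum: 0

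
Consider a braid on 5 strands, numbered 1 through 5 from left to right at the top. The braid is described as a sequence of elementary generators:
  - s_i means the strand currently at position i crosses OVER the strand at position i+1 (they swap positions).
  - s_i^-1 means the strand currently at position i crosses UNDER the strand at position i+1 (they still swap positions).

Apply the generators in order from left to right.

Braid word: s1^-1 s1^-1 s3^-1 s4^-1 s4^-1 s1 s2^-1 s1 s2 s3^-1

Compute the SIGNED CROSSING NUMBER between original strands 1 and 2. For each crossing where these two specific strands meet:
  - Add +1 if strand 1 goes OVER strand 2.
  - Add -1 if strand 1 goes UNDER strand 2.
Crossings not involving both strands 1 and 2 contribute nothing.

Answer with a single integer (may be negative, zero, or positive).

Gen 1: 1 under 2. Both 1&2? yes. Contrib: -1. Sum: -1
Gen 2: 2 under 1. Both 1&2? yes. Contrib: +1. Sum: 0
Gen 3: crossing 3x4. Both 1&2? no. Sum: 0
Gen 4: crossing 3x5. Both 1&2? no. Sum: 0
Gen 5: crossing 5x3. Both 1&2? no. Sum: 0
Gen 6: 1 over 2. Both 1&2? yes. Contrib: +1. Sum: 1
Gen 7: crossing 1x4. Both 1&2? no. Sum: 1
Gen 8: crossing 2x4. Both 1&2? no. Sum: 1
Gen 9: 2 over 1. Both 1&2? yes. Contrib: -1. Sum: 0
Gen 10: crossing 2x3. Both 1&2? no. Sum: 0

Answer: 0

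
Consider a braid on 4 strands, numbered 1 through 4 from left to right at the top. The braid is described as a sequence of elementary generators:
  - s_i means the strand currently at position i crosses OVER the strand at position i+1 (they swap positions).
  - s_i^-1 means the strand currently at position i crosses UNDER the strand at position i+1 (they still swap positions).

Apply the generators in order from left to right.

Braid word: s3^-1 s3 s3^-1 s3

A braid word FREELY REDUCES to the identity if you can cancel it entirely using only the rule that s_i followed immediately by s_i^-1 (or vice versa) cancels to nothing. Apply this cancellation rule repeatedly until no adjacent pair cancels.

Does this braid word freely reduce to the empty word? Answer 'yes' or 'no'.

Answer: yes

Derivation:
Gen 1 (s3^-1): push. Stack: [s3^-1]
Gen 2 (s3): cancels prior s3^-1. Stack: []
Gen 3 (s3^-1): push. Stack: [s3^-1]
Gen 4 (s3): cancels prior s3^-1. Stack: []
Reduced word: (empty)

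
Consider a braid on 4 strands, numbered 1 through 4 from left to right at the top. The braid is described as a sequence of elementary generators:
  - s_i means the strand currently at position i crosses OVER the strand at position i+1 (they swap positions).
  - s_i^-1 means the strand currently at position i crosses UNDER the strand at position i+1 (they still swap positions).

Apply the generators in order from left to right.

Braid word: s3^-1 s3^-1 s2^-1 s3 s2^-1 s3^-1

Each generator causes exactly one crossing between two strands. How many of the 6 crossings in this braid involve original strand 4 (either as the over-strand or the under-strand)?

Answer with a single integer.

Gen 1: crossing 3x4. Involves strand 4? yes. Count so far: 1
Gen 2: crossing 4x3. Involves strand 4? yes. Count so far: 2
Gen 3: crossing 2x3. Involves strand 4? no. Count so far: 2
Gen 4: crossing 2x4. Involves strand 4? yes. Count so far: 3
Gen 5: crossing 3x4. Involves strand 4? yes. Count so far: 4
Gen 6: crossing 3x2. Involves strand 4? no. Count so far: 4

Answer: 4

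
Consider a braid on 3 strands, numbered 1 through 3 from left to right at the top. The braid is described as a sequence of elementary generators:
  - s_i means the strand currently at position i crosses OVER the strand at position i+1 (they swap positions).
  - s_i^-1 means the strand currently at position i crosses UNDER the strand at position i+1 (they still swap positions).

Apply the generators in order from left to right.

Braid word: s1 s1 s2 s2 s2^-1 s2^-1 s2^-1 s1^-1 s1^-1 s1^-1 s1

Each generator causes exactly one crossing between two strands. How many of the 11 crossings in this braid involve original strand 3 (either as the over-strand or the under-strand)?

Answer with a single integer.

Gen 1: crossing 1x2. Involves strand 3? no. Count so far: 0
Gen 2: crossing 2x1. Involves strand 3? no. Count so far: 0
Gen 3: crossing 2x3. Involves strand 3? yes. Count so far: 1
Gen 4: crossing 3x2. Involves strand 3? yes. Count so far: 2
Gen 5: crossing 2x3. Involves strand 3? yes. Count so far: 3
Gen 6: crossing 3x2. Involves strand 3? yes. Count so far: 4
Gen 7: crossing 2x3. Involves strand 3? yes. Count so far: 5
Gen 8: crossing 1x3. Involves strand 3? yes. Count so far: 6
Gen 9: crossing 3x1. Involves strand 3? yes. Count so far: 7
Gen 10: crossing 1x3. Involves strand 3? yes. Count so far: 8
Gen 11: crossing 3x1. Involves strand 3? yes. Count so far: 9

Answer: 9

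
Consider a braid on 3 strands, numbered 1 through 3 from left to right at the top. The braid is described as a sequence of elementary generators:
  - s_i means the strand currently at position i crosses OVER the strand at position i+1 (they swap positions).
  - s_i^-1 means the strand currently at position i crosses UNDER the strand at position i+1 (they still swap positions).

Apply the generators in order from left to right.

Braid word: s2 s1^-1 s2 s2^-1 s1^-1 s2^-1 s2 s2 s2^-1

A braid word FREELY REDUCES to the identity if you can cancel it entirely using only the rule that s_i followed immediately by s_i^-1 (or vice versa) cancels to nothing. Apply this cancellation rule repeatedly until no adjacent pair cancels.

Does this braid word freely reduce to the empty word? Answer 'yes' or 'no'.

Answer: no

Derivation:
Gen 1 (s2): push. Stack: [s2]
Gen 2 (s1^-1): push. Stack: [s2 s1^-1]
Gen 3 (s2): push. Stack: [s2 s1^-1 s2]
Gen 4 (s2^-1): cancels prior s2. Stack: [s2 s1^-1]
Gen 5 (s1^-1): push. Stack: [s2 s1^-1 s1^-1]
Gen 6 (s2^-1): push. Stack: [s2 s1^-1 s1^-1 s2^-1]
Gen 7 (s2): cancels prior s2^-1. Stack: [s2 s1^-1 s1^-1]
Gen 8 (s2): push. Stack: [s2 s1^-1 s1^-1 s2]
Gen 9 (s2^-1): cancels prior s2. Stack: [s2 s1^-1 s1^-1]
Reduced word: s2 s1^-1 s1^-1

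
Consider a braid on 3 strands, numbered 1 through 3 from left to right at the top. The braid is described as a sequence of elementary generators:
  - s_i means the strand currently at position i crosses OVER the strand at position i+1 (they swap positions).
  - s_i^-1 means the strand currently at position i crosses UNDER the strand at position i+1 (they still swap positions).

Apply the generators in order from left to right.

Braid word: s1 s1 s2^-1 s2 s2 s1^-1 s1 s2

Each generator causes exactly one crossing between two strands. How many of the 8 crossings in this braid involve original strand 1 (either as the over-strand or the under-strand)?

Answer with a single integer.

Answer: 4

Derivation:
Gen 1: crossing 1x2. Involves strand 1? yes. Count so far: 1
Gen 2: crossing 2x1. Involves strand 1? yes. Count so far: 2
Gen 3: crossing 2x3. Involves strand 1? no. Count so far: 2
Gen 4: crossing 3x2. Involves strand 1? no. Count so far: 2
Gen 5: crossing 2x3. Involves strand 1? no. Count so far: 2
Gen 6: crossing 1x3. Involves strand 1? yes. Count so far: 3
Gen 7: crossing 3x1. Involves strand 1? yes. Count so far: 4
Gen 8: crossing 3x2. Involves strand 1? no. Count so far: 4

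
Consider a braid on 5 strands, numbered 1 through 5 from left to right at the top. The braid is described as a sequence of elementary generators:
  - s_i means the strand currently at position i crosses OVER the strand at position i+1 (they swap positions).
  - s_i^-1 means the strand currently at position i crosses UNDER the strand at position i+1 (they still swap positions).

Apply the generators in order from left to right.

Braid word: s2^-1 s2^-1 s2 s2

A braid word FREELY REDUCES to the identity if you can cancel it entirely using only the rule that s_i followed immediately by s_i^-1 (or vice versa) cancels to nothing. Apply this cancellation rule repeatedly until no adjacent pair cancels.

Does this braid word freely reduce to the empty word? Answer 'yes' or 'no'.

Gen 1 (s2^-1): push. Stack: [s2^-1]
Gen 2 (s2^-1): push. Stack: [s2^-1 s2^-1]
Gen 3 (s2): cancels prior s2^-1. Stack: [s2^-1]
Gen 4 (s2): cancels prior s2^-1. Stack: []
Reduced word: (empty)

Answer: yes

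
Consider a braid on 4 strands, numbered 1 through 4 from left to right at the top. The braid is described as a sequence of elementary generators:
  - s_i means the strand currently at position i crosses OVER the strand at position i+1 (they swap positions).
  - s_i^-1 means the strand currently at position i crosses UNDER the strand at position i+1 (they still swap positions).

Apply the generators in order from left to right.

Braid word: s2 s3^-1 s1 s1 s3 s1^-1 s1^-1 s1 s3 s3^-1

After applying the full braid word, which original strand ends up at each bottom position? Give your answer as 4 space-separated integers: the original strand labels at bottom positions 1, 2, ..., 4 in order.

Gen 1 (s2): strand 2 crosses over strand 3. Perm now: [1 3 2 4]
Gen 2 (s3^-1): strand 2 crosses under strand 4. Perm now: [1 3 4 2]
Gen 3 (s1): strand 1 crosses over strand 3. Perm now: [3 1 4 2]
Gen 4 (s1): strand 3 crosses over strand 1. Perm now: [1 3 4 2]
Gen 5 (s3): strand 4 crosses over strand 2. Perm now: [1 3 2 4]
Gen 6 (s1^-1): strand 1 crosses under strand 3. Perm now: [3 1 2 4]
Gen 7 (s1^-1): strand 3 crosses under strand 1. Perm now: [1 3 2 4]
Gen 8 (s1): strand 1 crosses over strand 3. Perm now: [3 1 2 4]
Gen 9 (s3): strand 2 crosses over strand 4. Perm now: [3 1 4 2]
Gen 10 (s3^-1): strand 4 crosses under strand 2. Perm now: [3 1 2 4]

Answer: 3 1 2 4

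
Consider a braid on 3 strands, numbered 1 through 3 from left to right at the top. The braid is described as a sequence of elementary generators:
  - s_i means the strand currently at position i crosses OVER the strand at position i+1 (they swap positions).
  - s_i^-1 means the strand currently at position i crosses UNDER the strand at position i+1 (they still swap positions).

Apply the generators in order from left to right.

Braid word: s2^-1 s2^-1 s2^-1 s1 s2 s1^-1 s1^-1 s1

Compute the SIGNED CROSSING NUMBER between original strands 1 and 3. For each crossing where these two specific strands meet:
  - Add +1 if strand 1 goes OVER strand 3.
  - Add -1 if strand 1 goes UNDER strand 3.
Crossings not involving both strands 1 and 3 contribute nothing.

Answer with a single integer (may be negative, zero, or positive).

Answer: 1

Derivation:
Gen 1: crossing 2x3. Both 1&3? no. Sum: 0
Gen 2: crossing 3x2. Both 1&3? no. Sum: 0
Gen 3: crossing 2x3. Both 1&3? no. Sum: 0
Gen 4: 1 over 3. Both 1&3? yes. Contrib: +1. Sum: 1
Gen 5: crossing 1x2. Both 1&3? no. Sum: 1
Gen 6: crossing 3x2. Both 1&3? no. Sum: 1
Gen 7: crossing 2x3. Both 1&3? no. Sum: 1
Gen 8: crossing 3x2. Both 1&3? no. Sum: 1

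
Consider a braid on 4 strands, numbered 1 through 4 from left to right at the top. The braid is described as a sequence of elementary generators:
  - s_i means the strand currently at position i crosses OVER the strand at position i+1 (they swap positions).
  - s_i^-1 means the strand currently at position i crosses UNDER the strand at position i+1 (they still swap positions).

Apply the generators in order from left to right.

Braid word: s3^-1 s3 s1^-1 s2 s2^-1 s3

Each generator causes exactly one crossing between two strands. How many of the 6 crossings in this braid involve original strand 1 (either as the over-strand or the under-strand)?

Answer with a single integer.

Gen 1: crossing 3x4. Involves strand 1? no. Count so far: 0
Gen 2: crossing 4x3. Involves strand 1? no. Count so far: 0
Gen 3: crossing 1x2. Involves strand 1? yes. Count so far: 1
Gen 4: crossing 1x3. Involves strand 1? yes. Count so far: 2
Gen 5: crossing 3x1. Involves strand 1? yes. Count so far: 3
Gen 6: crossing 3x4. Involves strand 1? no. Count so far: 3

Answer: 3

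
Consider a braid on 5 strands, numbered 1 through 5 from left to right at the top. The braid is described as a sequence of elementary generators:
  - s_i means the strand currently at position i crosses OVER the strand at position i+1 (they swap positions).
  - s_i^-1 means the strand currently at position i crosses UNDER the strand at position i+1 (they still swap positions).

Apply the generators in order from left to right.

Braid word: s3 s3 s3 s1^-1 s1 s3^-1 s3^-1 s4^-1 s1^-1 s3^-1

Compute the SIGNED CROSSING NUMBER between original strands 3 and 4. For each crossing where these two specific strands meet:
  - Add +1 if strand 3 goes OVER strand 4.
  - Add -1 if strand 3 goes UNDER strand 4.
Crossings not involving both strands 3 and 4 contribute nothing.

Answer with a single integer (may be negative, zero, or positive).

Gen 1: 3 over 4. Both 3&4? yes. Contrib: +1. Sum: 1
Gen 2: 4 over 3. Both 3&4? yes. Contrib: -1. Sum: 0
Gen 3: 3 over 4. Both 3&4? yes. Contrib: +1. Sum: 1
Gen 4: crossing 1x2. Both 3&4? no. Sum: 1
Gen 5: crossing 2x1. Both 3&4? no. Sum: 1
Gen 6: 4 under 3. Both 3&4? yes. Contrib: +1. Sum: 2
Gen 7: 3 under 4. Both 3&4? yes. Contrib: -1. Sum: 1
Gen 8: crossing 3x5. Both 3&4? no. Sum: 1
Gen 9: crossing 1x2. Both 3&4? no. Sum: 1
Gen 10: crossing 4x5. Both 3&4? no. Sum: 1

Answer: 1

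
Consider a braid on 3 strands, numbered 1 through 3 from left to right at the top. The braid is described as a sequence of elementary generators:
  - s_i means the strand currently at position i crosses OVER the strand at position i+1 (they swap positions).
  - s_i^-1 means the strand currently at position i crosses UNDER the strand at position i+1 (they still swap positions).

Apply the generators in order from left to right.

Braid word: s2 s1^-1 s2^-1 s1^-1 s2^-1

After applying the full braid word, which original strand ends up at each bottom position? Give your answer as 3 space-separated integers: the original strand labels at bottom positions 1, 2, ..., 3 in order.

Answer: 2 1 3

Derivation:
Gen 1 (s2): strand 2 crosses over strand 3. Perm now: [1 3 2]
Gen 2 (s1^-1): strand 1 crosses under strand 3. Perm now: [3 1 2]
Gen 3 (s2^-1): strand 1 crosses under strand 2. Perm now: [3 2 1]
Gen 4 (s1^-1): strand 3 crosses under strand 2. Perm now: [2 3 1]
Gen 5 (s2^-1): strand 3 crosses under strand 1. Perm now: [2 1 3]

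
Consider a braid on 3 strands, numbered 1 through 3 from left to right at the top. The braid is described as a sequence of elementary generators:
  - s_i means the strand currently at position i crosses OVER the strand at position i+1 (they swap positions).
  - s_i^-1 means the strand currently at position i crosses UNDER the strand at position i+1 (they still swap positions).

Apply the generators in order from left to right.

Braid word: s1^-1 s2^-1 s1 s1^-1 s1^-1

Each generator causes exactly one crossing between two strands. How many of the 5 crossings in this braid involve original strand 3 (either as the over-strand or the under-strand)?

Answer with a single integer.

Answer: 4

Derivation:
Gen 1: crossing 1x2. Involves strand 3? no. Count so far: 0
Gen 2: crossing 1x3. Involves strand 3? yes. Count so far: 1
Gen 3: crossing 2x3. Involves strand 3? yes. Count so far: 2
Gen 4: crossing 3x2. Involves strand 3? yes. Count so far: 3
Gen 5: crossing 2x3. Involves strand 3? yes. Count so far: 4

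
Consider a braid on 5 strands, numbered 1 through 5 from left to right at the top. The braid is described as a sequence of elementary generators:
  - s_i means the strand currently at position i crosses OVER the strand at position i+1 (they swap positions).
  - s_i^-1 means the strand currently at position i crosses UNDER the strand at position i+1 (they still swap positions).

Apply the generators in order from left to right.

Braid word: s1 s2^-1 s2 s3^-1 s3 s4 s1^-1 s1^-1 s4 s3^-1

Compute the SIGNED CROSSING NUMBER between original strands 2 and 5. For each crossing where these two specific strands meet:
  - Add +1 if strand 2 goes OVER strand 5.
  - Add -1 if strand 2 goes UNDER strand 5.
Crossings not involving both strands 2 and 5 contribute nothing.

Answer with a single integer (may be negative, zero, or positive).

Answer: 0

Derivation:
Gen 1: crossing 1x2. Both 2&5? no. Sum: 0
Gen 2: crossing 1x3. Both 2&5? no. Sum: 0
Gen 3: crossing 3x1. Both 2&5? no. Sum: 0
Gen 4: crossing 3x4. Both 2&5? no. Sum: 0
Gen 5: crossing 4x3. Both 2&5? no. Sum: 0
Gen 6: crossing 4x5. Both 2&5? no. Sum: 0
Gen 7: crossing 2x1. Both 2&5? no. Sum: 0
Gen 8: crossing 1x2. Both 2&5? no. Sum: 0
Gen 9: crossing 5x4. Both 2&5? no. Sum: 0
Gen 10: crossing 3x4. Both 2&5? no. Sum: 0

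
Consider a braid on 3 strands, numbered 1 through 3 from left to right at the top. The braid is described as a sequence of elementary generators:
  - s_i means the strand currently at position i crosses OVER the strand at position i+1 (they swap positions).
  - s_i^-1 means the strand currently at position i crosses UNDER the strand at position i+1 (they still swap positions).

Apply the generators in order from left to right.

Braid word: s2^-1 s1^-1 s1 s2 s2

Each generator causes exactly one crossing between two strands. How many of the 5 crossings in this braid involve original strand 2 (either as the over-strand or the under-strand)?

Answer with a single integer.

Gen 1: crossing 2x3. Involves strand 2? yes. Count so far: 1
Gen 2: crossing 1x3. Involves strand 2? no. Count so far: 1
Gen 3: crossing 3x1. Involves strand 2? no. Count so far: 1
Gen 4: crossing 3x2. Involves strand 2? yes. Count so far: 2
Gen 5: crossing 2x3. Involves strand 2? yes. Count so far: 3

Answer: 3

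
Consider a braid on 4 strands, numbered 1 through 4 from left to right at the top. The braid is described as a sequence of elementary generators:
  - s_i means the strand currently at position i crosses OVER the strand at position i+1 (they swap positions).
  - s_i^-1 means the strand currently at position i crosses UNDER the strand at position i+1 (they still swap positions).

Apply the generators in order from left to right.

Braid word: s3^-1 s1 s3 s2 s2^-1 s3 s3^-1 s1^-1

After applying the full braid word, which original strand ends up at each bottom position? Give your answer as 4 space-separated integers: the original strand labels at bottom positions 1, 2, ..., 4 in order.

Answer: 1 2 3 4

Derivation:
Gen 1 (s3^-1): strand 3 crosses under strand 4. Perm now: [1 2 4 3]
Gen 2 (s1): strand 1 crosses over strand 2. Perm now: [2 1 4 3]
Gen 3 (s3): strand 4 crosses over strand 3. Perm now: [2 1 3 4]
Gen 4 (s2): strand 1 crosses over strand 3. Perm now: [2 3 1 4]
Gen 5 (s2^-1): strand 3 crosses under strand 1. Perm now: [2 1 3 4]
Gen 6 (s3): strand 3 crosses over strand 4. Perm now: [2 1 4 3]
Gen 7 (s3^-1): strand 4 crosses under strand 3. Perm now: [2 1 3 4]
Gen 8 (s1^-1): strand 2 crosses under strand 1. Perm now: [1 2 3 4]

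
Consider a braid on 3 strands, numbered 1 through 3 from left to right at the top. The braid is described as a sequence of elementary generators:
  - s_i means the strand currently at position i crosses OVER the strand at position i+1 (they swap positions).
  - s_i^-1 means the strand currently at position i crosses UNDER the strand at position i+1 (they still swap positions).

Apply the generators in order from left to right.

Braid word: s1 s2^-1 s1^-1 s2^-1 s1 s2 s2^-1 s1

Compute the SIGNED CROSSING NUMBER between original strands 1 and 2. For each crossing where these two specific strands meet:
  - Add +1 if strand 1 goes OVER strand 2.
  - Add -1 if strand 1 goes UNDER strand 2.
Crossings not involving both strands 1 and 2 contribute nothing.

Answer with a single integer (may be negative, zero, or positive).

Gen 1: 1 over 2. Both 1&2? yes. Contrib: +1. Sum: 1
Gen 2: crossing 1x3. Both 1&2? no. Sum: 1
Gen 3: crossing 2x3. Both 1&2? no. Sum: 1
Gen 4: 2 under 1. Both 1&2? yes. Contrib: +1. Sum: 2
Gen 5: crossing 3x1. Both 1&2? no. Sum: 2
Gen 6: crossing 3x2. Both 1&2? no. Sum: 2
Gen 7: crossing 2x3. Both 1&2? no. Sum: 2
Gen 8: crossing 1x3. Both 1&2? no. Sum: 2

Answer: 2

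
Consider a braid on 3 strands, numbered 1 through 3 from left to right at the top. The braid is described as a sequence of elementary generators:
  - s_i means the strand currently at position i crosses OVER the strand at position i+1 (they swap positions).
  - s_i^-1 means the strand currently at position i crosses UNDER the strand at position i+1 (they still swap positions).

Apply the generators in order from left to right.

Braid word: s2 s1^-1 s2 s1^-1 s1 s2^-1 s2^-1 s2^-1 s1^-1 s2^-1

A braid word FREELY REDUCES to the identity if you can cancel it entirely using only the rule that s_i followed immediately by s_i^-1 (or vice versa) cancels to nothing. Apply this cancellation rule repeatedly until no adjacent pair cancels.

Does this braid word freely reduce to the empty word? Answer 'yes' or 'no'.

Gen 1 (s2): push. Stack: [s2]
Gen 2 (s1^-1): push. Stack: [s2 s1^-1]
Gen 3 (s2): push. Stack: [s2 s1^-1 s2]
Gen 4 (s1^-1): push. Stack: [s2 s1^-1 s2 s1^-1]
Gen 5 (s1): cancels prior s1^-1. Stack: [s2 s1^-1 s2]
Gen 6 (s2^-1): cancels prior s2. Stack: [s2 s1^-1]
Gen 7 (s2^-1): push. Stack: [s2 s1^-1 s2^-1]
Gen 8 (s2^-1): push. Stack: [s2 s1^-1 s2^-1 s2^-1]
Gen 9 (s1^-1): push. Stack: [s2 s1^-1 s2^-1 s2^-1 s1^-1]
Gen 10 (s2^-1): push. Stack: [s2 s1^-1 s2^-1 s2^-1 s1^-1 s2^-1]
Reduced word: s2 s1^-1 s2^-1 s2^-1 s1^-1 s2^-1

Answer: no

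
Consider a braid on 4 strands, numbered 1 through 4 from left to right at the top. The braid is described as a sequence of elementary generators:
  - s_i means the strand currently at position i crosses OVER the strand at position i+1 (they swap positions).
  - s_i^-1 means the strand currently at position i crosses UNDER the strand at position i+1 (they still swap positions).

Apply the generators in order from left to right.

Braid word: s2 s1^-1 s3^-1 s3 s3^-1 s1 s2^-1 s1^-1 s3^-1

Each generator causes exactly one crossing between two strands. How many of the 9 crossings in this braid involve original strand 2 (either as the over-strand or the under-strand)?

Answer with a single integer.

Answer: 5

Derivation:
Gen 1: crossing 2x3. Involves strand 2? yes. Count so far: 1
Gen 2: crossing 1x3. Involves strand 2? no. Count so far: 1
Gen 3: crossing 2x4. Involves strand 2? yes. Count so far: 2
Gen 4: crossing 4x2. Involves strand 2? yes. Count so far: 3
Gen 5: crossing 2x4. Involves strand 2? yes. Count so far: 4
Gen 6: crossing 3x1. Involves strand 2? no. Count so far: 4
Gen 7: crossing 3x4. Involves strand 2? no. Count so far: 4
Gen 8: crossing 1x4. Involves strand 2? no. Count so far: 4
Gen 9: crossing 3x2. Involves strand 2? yes. Count so far: 5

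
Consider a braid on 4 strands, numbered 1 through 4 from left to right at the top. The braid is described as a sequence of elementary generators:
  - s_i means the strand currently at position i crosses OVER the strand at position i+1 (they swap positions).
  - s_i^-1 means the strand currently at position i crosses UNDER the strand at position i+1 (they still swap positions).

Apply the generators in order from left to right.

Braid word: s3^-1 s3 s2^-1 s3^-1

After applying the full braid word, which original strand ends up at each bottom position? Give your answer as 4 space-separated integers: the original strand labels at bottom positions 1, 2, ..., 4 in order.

Answer: 1 3 4 2

Derivation:
Gen 1 (s3^-1): strand 3 crosses under strand 4. Perm now: [1 2 4 3]
Gen 2 (s3): strand 4 crosses over strand 3. Perm now: [1 2 3 4]
Gen 3 (s2^-1): strand 2 crosses under strand 3. Perm now: [1 3 2 4]
Gen 4 (s3^-1): strand 2 crosses under strand 4. Perm now: [1 3 4 2]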